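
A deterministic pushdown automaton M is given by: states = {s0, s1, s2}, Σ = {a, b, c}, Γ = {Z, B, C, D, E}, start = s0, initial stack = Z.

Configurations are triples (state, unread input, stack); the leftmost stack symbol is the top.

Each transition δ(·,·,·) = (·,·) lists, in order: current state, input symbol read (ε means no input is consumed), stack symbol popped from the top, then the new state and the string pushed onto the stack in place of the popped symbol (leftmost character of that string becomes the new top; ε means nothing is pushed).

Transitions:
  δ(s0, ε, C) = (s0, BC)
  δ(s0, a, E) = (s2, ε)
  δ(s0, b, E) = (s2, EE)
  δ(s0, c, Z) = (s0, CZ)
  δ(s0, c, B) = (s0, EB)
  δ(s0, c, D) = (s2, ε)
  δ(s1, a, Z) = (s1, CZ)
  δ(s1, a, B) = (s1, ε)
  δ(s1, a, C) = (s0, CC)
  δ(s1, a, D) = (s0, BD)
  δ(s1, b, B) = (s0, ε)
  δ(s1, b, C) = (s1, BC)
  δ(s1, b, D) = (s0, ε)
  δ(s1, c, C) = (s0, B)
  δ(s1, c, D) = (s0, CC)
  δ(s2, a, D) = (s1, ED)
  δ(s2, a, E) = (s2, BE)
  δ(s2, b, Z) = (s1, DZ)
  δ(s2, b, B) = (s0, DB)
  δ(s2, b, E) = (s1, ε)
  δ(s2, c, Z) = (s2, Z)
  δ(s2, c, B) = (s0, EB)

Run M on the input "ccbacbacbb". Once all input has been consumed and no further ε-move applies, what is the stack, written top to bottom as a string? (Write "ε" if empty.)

(s0, ccbacbacbb, Z) ⊢ (s0, cbacbacbb, CZ) ⊢ (s0, cbacbacbb, BCZ) ⊢ (s0, bacbacbb, EBCZ) ⊢ (s2, acbacbb, EEBCZ) ⊢ (s2, cbacbb, BEEBCZ) ⊢ (s0, bacbb, EBEEBCZ) ⊢ (s2, acbb, EEBEEBCZ) ⊢ (s2, cbb, BEEBEEBCZ) ⊢ (s0, bb, EBEEBEEBCZ) ⊢ (s2, b, EEBEEBEEBCZ) ⊢ (s1, ε, EBEEBEEBCZ)
All input consumed in state s1 with stack EBEEBEEBCZ.

EBEEBEEBCZ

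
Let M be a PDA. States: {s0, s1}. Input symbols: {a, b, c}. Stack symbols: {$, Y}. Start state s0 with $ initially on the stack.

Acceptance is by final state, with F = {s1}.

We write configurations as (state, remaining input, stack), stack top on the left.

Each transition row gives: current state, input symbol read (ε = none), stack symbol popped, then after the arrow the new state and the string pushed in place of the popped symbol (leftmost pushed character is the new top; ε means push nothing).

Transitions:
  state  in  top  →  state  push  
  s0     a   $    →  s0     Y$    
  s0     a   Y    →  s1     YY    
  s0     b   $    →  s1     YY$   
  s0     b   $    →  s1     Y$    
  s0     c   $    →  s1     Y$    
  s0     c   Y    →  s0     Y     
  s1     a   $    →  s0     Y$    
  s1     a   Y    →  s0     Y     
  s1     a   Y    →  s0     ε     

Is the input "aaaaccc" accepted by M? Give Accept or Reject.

Reject

No computation consumes all input and reaches a final state.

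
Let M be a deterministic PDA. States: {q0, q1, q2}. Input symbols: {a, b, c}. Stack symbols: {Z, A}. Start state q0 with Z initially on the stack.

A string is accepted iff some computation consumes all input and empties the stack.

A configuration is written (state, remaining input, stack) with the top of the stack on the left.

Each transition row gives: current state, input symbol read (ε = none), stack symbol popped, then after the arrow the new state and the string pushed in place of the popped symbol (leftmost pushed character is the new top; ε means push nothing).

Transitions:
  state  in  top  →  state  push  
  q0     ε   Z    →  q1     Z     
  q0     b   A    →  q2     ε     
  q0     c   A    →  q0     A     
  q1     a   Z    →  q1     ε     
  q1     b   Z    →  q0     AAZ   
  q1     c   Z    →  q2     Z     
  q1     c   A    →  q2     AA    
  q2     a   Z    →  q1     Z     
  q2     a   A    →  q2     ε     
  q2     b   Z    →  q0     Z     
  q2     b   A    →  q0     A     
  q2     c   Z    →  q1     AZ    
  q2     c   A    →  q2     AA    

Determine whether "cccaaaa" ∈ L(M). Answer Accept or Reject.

Accept

(q0, cccaaaa, Z)
  ε-move, top Z: go to q1, push Z → (q1, cccaaaa, Z)
  read c, top Z: go to q2, push Z → (q2, ccaaaa, Z)
  read c, top Z: go to q1, push AZ → (q1, caaaa, AZ)
  read c, top A: go to q2, push AA → (q2, aaaa, AAZ)
  read a, top A: go to q2, push ε → (q2, aaa, AZ)
  read a, top A: go to q2, push ε → (q2, aa, Z)
  read a, top Z: go to q1, push Z → (q1, a, Z)
  read a, top Z: go to q1, push ε → (q1, ε, ε)
All input consumed and the stack is empty.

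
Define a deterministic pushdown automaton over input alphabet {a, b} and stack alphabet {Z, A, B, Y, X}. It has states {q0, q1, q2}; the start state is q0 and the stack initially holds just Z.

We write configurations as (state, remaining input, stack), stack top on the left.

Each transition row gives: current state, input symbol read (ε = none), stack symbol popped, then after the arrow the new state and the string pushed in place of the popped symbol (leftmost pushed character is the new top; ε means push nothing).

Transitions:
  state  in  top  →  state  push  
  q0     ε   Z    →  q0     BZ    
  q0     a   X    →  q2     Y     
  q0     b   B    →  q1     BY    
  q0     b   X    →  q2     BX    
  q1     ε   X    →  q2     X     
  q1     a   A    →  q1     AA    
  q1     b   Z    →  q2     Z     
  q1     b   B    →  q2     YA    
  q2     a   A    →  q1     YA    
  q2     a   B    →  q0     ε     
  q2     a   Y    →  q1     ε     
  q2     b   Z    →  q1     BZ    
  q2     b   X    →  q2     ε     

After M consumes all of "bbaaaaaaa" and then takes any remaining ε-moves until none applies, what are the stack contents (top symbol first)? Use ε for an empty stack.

(q0, bbaaaaaaa, Z) ⊢ (q0, bbaaaaaaa, BZ) ⊢ (q1, baaaaaaa, BYZ) ⊢ (q2, aaaaaaa, YAYZ) ⊢ (q1, aaaaaa, AYZ) ⊢ (q1, aaaaa, AAYZ) ⊢ (q1, aaaa, AAAYZ) ⊢ (q1, aaa, AAAAYZ) ⊢ (q1, aa, AAAAAYZ) ⊢ (q1, a, AAAAAAYZ) ⊢ (q1, ε, AAAAAAAYZ)
All input consumed in state q1 with stack AAAAAAAYZ.

AAAAAAAYZ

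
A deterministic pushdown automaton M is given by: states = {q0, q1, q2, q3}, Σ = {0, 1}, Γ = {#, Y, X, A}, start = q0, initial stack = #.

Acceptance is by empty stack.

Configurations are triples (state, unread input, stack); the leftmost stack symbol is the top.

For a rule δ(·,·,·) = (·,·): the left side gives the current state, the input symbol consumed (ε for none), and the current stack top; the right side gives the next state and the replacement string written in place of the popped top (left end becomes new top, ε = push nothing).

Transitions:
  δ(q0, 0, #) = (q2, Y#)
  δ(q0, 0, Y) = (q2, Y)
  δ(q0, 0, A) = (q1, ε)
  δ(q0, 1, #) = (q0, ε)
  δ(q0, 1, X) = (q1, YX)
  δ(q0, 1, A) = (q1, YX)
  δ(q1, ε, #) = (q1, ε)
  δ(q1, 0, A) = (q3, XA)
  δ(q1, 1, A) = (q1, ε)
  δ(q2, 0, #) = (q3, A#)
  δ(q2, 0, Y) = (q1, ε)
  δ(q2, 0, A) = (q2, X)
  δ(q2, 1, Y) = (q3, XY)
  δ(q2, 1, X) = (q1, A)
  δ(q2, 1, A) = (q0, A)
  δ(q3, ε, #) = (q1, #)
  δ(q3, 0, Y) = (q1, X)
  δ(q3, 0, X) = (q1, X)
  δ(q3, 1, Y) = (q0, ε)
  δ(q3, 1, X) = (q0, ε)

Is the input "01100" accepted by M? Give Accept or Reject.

Accept

(q0, 01100, #)
  read 0, top #: go to q2, push Y# → (q2, 1100, Y#)
  read 1, top Y: go to q3, push XY → (q3, 100, XY#)
  read 1, top X: go to q0, push ε → (q0, 00, Y#)
  read 0, top Y: go to q2, push Y → (q2, 0, Y#)
  read 0, top Y: go to q1, push ε → (q1, ε, #)
  ε-move, top #: go to q1, push ε → (q1, ε, ε)
All input consumed and the stack is empty.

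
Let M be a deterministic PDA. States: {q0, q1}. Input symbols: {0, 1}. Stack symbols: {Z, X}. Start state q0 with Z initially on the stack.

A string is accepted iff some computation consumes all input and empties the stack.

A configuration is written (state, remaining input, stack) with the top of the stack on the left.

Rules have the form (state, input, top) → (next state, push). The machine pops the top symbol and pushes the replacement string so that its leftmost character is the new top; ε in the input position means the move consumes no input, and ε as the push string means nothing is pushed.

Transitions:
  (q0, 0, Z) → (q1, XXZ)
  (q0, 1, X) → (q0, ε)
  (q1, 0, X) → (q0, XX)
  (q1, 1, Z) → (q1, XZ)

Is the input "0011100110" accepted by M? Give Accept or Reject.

(q0, 0011100110, Z) ⊢ (q1, 011100110, XXZ) ⊢ (q0, 11100110, XXXZ) ⊢ (q0, 1100110, XXZ) ⊢ (q0, 100110, XZ) ⊢ (q0, 00110, Z) ⊢ (q1, 0110, XXZ) ⊢ (q0, 110, XXXZ) ⊢ (q0, 10, XXZ) ⊢ (q0, 0, XZ)
No transition applies at (q0, 0, XZ); input not fully consumed.

Reject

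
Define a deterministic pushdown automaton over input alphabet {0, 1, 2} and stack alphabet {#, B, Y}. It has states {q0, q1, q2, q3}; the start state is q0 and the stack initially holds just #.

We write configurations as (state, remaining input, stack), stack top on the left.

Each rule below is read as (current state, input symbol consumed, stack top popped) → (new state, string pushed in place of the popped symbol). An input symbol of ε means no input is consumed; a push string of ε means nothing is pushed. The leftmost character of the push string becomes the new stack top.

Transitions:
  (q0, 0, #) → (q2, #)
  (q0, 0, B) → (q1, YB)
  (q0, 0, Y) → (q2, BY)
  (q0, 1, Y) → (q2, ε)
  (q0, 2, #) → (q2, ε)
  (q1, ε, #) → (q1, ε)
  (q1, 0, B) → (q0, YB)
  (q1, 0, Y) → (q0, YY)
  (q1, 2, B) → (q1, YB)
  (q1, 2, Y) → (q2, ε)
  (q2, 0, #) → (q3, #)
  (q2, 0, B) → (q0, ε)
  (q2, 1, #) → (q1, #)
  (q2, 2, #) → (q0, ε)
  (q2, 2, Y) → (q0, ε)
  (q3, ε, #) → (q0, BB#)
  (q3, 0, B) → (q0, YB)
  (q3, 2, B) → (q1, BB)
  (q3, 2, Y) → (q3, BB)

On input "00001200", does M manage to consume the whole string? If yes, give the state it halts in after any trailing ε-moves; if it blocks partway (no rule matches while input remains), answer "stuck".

q0

(q0, 00001200, #)
  read 0, top #: go to q2, push # → (q2, 0001200, #)
  read 0, top #: go to q3, push # → (q3, 001200, #)
  ε-move, top #: go to q0, push BB# → (q0, 001200, BB#)
  read 0, top B: go to q1, push YB → (q1, 01200, YBB#)
  read 0, top Y: go to q0, push YY → (q0, 1200, YYBB#)
  read 1, top Y: go to q2, push ε → (q2, 200, YBB#)
  read 2, top Y: go to q0, push ε → (q0, 00, BB#)
  read 0, top B: go to q1, push YB → (q1, 0, YBB#)
  read 0, top Y: go to q0, push YY → (q0, ε, YYBB#)
All input consumed; M is in state q0.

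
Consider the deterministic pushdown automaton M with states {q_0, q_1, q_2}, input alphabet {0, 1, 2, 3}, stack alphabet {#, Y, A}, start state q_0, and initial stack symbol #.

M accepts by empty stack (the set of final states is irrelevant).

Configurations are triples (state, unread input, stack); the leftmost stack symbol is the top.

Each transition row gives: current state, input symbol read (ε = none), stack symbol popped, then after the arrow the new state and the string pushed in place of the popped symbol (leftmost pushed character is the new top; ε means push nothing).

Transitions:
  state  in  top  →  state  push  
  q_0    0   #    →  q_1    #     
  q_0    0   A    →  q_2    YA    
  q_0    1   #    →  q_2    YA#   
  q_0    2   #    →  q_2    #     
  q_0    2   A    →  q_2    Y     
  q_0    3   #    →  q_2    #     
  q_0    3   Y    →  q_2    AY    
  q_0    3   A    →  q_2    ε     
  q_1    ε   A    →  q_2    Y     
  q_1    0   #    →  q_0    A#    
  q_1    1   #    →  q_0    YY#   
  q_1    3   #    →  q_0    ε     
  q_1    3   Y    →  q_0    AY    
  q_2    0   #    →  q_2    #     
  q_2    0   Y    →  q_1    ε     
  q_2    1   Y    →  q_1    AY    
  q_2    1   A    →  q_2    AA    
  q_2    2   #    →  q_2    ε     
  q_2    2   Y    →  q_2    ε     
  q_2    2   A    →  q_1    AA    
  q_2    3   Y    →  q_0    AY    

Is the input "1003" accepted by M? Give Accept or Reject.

Accept

(q_0, 1003, #)
  read 1, top #: go to q_2, push YA# → (q_2, 003, YA#)
  read 0, top Y: go to q_1, push ε → (q_1, 03, A#)
  ε-move, top A: go to q_2, push Y → (q_2, 03, Y#)
  read 0, top Y: go to q_1, push ε → (q_1, 3, #)
  read 3, top #: go to q_0, push ε → (q_0, ε, ε)
All input consumed and the stack is empty.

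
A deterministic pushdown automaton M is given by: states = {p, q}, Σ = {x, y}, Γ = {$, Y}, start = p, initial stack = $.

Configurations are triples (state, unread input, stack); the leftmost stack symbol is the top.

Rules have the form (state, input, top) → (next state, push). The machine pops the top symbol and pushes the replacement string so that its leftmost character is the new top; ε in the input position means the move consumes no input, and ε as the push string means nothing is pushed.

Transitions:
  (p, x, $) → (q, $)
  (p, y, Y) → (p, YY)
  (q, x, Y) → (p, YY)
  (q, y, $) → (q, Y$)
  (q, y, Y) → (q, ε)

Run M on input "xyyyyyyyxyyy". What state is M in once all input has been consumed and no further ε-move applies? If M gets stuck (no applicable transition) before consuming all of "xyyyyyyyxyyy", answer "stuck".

p

(p, xyyyyyyyxyyy, $)
  read x, top $: go to q, push $ → (q, yyyyyyyxyyy, $)
  read y, top $: go to q, push Y$ → (q, yyyyyyxyyy, Y$)
  read y, top Y: go to q, push ε → (q, yyyyyxyyy, $)
  read y, top $: go to q, push Y$ → (q, yyyyxyyy, Y$)
  read y, top Y: go to q, push ε → (q, yyyxyyy, $)
  read y, top $: go to q, push Y$ → (q, yyxyyy, Y$)
  read y, top Y: go to q, push ε → (q, yxyyy, $)
  read y, top $: go to q, push Y$ → (q, xyyy, Y$)
  read x, top Y: go to p, push YY → (p, yyy, YY$)
  read y, top Y: go to p, push YY → (p, yy, YYY$)
  read y, top Y: go to p, push YY → (p, y, YYYY$)
  read y, top Y: go to p, push YY → (p, ε, YYYYY$)
All input consumed; M is in state p.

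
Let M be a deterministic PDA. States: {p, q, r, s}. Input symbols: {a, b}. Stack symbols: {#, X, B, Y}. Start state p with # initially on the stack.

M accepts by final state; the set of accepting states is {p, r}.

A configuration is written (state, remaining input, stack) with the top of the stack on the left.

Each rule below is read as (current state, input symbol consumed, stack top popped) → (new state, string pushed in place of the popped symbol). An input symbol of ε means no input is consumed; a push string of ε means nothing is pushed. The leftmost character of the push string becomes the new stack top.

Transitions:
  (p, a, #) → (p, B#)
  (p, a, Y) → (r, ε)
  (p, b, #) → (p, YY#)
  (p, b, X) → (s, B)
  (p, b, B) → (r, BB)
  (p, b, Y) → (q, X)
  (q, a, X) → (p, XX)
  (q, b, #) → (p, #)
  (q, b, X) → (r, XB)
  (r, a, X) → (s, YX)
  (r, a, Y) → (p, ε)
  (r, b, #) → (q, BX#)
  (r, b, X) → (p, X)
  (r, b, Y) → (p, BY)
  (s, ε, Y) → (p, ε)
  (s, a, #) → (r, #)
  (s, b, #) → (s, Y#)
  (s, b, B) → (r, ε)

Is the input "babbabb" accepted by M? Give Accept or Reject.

Reject

(p, babbabb, #)
  read b, top #: go to p, push YY# → (p, abbabb, YY#)
  read a, top Y: go to r, push ε → (r, bbabb, Y#)
  read b, top Y: go to p, push BY → (p, babb, BY#)
  read b, top B: go to r, push BB → (r, abb, BBY#)
No transition applies at (r, abb, BBY#); input not fully consumed.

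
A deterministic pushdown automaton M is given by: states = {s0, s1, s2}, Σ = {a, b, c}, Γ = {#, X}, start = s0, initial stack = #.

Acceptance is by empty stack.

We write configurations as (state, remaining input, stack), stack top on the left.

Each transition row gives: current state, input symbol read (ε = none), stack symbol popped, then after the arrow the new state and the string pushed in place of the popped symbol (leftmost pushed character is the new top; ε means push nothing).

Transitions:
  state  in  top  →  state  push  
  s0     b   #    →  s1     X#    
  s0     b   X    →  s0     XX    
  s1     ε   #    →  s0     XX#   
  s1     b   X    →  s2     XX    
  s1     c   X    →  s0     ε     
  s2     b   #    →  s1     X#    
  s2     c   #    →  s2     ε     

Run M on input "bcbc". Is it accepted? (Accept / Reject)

Reject

(s0, bcbc, #)
  read b, top #: go to s1, push X# → (s1, cbc, X#)
  read c, top X: go to s0, push ε → (s0, bc, #)
  read b, top #: go to s1, push X# → (s1, c, X#)
  read c, top X: go to s0, push ε → (s0, ε, #)
All input consumed; stack is #, not empty, and no further ε-move applies.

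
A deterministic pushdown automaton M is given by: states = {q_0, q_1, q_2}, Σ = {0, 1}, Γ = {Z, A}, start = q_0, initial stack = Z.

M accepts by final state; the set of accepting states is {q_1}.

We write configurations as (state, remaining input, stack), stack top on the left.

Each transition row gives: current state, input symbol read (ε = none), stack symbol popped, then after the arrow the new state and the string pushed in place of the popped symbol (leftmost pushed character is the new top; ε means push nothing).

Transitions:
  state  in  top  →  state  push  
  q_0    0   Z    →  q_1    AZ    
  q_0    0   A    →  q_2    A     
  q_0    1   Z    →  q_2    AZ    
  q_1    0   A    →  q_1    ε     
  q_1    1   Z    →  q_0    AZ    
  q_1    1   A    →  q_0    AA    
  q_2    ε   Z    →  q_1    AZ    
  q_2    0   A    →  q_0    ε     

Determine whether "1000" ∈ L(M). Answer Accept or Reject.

Accept

(q_0, 1000, Z)
  read 1, top Z: go to q_2, push AZ → (q_2, 000, AZ)
  read 0, top A: go to q_0, push ε → (q_0, 00, Z)
  read 0, top Z: go to q_1, push AZ → (q_1, 0, AZ)
  read 0, top A: go to q_1, push ε → (q_1, ε, Z)
All input consumed; state q_1 ∈ F.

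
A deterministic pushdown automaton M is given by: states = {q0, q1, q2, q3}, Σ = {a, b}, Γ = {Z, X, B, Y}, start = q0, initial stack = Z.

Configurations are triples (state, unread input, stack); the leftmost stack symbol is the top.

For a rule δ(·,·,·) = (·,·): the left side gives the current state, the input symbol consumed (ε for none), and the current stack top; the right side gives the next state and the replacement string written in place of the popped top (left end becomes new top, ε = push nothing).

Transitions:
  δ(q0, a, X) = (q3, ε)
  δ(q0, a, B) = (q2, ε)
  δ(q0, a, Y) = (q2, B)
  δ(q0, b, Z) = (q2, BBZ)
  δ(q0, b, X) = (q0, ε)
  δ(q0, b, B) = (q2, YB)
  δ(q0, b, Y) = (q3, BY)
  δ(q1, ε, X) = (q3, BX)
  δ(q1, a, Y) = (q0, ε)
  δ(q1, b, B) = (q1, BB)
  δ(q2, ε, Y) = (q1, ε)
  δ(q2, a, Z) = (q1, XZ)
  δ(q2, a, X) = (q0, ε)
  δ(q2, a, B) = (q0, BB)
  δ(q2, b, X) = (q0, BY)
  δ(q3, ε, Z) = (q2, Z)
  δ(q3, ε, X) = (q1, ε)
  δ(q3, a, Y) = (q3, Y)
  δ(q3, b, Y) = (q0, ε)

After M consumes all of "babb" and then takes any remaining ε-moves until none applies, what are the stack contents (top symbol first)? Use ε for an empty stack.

(q0, babb, Z)
  read b, top Z: go to q2, push BBZ → (q2, abb, BBZ)
  read a, top B: go to q0, push BB → (q0, bb, BBBZ)
  read b, top B: go to q2, push YB → (q2, b, YBBBZ)
  ε-move, top Y: go to q1, push ε → (q1, b, BBBZ)
  read b, top B: go to q1, push BB → (q1, ε, BBBBZ)
All input consumed in state q1 with stack BBBBZ.

BBBBZ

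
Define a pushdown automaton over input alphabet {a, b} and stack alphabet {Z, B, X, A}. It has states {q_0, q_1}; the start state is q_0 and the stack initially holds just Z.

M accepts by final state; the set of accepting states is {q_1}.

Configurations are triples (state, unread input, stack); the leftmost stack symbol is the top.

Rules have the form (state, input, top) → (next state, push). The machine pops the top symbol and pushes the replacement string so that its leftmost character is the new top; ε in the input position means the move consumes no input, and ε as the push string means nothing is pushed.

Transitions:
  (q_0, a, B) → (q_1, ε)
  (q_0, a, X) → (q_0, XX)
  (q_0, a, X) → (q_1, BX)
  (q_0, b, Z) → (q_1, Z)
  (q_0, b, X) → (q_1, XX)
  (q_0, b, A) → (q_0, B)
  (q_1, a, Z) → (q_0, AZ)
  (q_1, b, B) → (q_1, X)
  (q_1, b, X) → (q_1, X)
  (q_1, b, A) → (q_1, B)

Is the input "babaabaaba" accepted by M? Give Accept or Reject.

Accept

One accepting computation: (q_0, babaabaaba, Z) ⊢ (q_1, abaabaaba, Z) ⊢ (q_0, baabaaba, AZ) ⊢ (q_0, aabaaba, BZ) ⊢ (q_1, abaaba, Z) ⊢ (q_0, baaba, AZ) ⊢ (q_0, aaba, BZ) ⊢ (q_1, aba, Z) ⊢ (q_0, ba, AZ) ⊢ (q_0, a, BZ) ⊢ (q_1, ε, Z)
All input consumed and state q_1 ∈ F.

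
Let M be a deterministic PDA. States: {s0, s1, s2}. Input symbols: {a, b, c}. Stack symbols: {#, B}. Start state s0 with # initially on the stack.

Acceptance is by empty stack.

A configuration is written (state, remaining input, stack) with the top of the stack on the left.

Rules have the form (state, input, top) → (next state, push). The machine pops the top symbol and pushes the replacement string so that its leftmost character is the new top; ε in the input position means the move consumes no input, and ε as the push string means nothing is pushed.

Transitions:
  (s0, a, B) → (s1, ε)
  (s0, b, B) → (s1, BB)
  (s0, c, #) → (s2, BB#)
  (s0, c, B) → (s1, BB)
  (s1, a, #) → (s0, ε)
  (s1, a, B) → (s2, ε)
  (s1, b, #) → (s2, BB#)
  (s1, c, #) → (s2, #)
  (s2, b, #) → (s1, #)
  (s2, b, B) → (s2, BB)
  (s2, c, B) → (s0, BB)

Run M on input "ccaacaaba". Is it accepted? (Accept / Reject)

Accept

(s0, ccaacaaba, #) ⊢ (s2, caacaaba, BB#) ⊢ (s0, aacaaba, BBB#) ⊢ (s1, acaaba, BB#) ⊢ (s2, caaba, B#) ⊢ (s0, aaba, BB#) ⊢ (s1, aba, B#) ⊢ (s2, ba, #) ⊢ (s1, a, #) ⊢ (s0, ε, ε)
All input consumed and the stack is empty.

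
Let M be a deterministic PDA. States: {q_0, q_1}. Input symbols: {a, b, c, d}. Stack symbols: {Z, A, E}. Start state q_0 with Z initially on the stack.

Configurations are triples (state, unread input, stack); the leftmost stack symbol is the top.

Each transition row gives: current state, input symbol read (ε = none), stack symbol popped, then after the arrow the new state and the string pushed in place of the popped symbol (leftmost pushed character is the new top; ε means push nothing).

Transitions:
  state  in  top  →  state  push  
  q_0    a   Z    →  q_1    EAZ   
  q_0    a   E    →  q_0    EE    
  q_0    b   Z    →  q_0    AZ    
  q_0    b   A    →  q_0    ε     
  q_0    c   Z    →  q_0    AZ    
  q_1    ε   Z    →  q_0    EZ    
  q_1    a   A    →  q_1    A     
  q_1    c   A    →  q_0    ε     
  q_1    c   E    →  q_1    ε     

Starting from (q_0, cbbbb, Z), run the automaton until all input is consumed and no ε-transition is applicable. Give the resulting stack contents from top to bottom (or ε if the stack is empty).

AZ

(q_0, cbbbb, Z)
  read c, top Z: go to q_0, push AZ → (q_0, bbbb, AZ)
  read b, top A: go to q_0, push ε → (q_0, bbb, Z)
  read b, top Z: go to q_0, push AZ → (q_0, bb, AZ)
  read b, top A: go to q_0, push ε → (q_0, b, Z)
  read b, top Z: go to q_0, push AZ → (q_0, ε, AZ)
All input consumed in state q_0 with stack AZ.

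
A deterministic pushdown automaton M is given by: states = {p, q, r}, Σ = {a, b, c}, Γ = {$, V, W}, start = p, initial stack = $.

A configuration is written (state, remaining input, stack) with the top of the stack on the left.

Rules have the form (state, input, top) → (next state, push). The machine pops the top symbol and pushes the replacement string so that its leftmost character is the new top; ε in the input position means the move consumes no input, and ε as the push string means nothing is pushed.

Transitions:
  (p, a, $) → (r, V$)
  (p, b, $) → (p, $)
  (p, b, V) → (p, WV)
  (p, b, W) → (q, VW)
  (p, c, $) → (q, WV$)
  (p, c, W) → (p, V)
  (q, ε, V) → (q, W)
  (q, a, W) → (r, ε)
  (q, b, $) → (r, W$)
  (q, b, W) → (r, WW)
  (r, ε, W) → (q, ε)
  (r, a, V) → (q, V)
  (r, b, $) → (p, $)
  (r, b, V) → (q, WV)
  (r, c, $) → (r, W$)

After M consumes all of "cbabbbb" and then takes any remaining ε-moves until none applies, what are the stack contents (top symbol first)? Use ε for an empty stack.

WV$

(p, cbabbbb, $) ⊢ (q, babbbb, WV$) ⊢ (r, abbbb, WWV$) ⊢ (q, abbbb, WV$) ⊢ (r, bbbb, V$) ⊢ (q, bbb, WV$) ⊢ (r, bb, WWV$) ⊢ (q, bb, WV$) ⊢ (r, b, WWV$) ⊢ (q, b, WV$) ⊢ (r, ε, WWV$) ⊢ (q, ε, WV$)
All input consumed in state q with stack WV$.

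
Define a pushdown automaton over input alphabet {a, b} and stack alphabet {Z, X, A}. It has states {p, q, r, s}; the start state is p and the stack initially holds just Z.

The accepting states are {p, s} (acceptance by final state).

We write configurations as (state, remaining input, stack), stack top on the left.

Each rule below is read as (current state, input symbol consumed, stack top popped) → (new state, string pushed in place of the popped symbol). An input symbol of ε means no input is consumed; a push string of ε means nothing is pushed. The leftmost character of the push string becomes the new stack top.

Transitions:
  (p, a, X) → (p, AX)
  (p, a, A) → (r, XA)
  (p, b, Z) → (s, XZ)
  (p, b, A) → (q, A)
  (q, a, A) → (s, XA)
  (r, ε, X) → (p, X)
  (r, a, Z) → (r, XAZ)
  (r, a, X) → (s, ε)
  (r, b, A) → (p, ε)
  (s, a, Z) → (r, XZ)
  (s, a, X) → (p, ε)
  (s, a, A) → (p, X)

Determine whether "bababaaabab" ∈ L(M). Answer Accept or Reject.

No computation consumes all input and reaches a final state.

Reject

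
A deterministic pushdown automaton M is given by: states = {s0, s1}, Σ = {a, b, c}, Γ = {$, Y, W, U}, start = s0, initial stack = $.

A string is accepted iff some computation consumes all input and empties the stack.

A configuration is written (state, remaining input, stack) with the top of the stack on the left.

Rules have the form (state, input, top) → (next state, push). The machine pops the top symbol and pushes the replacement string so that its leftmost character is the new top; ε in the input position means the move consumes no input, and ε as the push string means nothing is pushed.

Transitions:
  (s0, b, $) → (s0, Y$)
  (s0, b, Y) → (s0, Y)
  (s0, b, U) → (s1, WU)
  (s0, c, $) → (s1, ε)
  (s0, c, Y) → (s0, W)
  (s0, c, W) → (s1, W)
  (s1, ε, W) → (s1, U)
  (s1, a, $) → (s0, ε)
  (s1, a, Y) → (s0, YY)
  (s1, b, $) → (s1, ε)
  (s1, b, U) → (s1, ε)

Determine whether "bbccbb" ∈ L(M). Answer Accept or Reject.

Accept

(s0, bbccbb, $) ⊢ (s0, bccbb, Y$) ⊢ (s0, ccbb, Y$) ⊢ (s0, cbb, W$) ⊢ (s1, bb, W$) ⊢ (s1, bb, U$) ⊢ (s1, b, $) ⊢ (s1, ε, ε)
All input consumed and the stack is empty.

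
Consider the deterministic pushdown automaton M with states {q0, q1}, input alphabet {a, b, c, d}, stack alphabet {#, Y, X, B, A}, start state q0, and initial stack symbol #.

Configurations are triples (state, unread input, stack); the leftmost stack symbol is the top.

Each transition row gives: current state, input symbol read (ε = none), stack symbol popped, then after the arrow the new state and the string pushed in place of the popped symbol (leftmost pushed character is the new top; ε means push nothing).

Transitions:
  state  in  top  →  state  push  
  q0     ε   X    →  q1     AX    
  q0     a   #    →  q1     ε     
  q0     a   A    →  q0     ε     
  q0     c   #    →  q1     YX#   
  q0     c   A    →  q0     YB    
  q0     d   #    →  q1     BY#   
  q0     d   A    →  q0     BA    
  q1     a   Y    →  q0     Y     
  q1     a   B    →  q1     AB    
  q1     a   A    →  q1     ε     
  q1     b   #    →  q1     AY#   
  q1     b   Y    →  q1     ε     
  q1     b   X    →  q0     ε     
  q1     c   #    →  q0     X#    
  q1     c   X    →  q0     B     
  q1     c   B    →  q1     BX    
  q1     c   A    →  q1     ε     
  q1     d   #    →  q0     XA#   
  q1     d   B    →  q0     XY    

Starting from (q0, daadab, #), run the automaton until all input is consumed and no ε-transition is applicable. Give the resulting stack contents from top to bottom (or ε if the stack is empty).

(q0, daadab, #)
  read d, top #: go to q1, push BY# → (q1, aadab, BY#)
  read a, top B: go to q1, push AB → (q1, adab, ABY#)
  read a, top A: go to q1, push ε → (q1, dab, BY#)
  read d, top B: go to q0, push XY → (q0, ab, XYY#)
  ε-move, top X: go to q1, push AX → (q1, ab, AXYY#)
  read a, top A: go to q1, push ε → (q1, b, XYY#)
  read b, top X: go to q0, push ε → (q0, ε, YY#)
All input consumed in state q0 with stack YY#.

YY#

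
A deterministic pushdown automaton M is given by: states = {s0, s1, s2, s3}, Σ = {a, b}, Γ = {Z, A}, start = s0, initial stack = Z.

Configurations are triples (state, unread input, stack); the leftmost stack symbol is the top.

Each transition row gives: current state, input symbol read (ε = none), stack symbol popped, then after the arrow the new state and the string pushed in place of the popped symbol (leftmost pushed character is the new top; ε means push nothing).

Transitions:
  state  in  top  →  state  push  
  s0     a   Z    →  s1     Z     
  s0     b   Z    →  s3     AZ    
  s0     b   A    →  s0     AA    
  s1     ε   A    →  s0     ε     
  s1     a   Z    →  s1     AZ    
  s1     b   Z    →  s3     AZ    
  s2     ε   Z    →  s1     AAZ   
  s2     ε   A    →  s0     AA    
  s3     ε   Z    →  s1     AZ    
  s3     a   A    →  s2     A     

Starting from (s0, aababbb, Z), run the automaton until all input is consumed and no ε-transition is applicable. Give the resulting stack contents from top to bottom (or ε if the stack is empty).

AAAAAZ

(s0, aababbb, Z)
  read a, top Z: go to s1, push Z → (s1, ababbb, Z)
  read a, top Z: go to s1, push AZ → (s1, babbb, AZ)
  ε-move, top A: go to s0, push ε → (s0, babbb, Z)
  read b, top Z: go to s3, push AZ → (s3, abbb, AZ)
  read a, top A: go to s2, push A → (s2, bbb, AZ)
  ε-move, top A: go to s0, push AA → (s0, bbb, AAZ)
  read b, top A: go to s0, push AA → (s0, bb, AAAZ)
  read b, top A: go to s0, push AA → (s0, b, AAAAZ)
  read b, top A: go to s0, push AA → (s0, ε, AAAAAZ)
All input consumed in state s0 with stack AAAAAZ.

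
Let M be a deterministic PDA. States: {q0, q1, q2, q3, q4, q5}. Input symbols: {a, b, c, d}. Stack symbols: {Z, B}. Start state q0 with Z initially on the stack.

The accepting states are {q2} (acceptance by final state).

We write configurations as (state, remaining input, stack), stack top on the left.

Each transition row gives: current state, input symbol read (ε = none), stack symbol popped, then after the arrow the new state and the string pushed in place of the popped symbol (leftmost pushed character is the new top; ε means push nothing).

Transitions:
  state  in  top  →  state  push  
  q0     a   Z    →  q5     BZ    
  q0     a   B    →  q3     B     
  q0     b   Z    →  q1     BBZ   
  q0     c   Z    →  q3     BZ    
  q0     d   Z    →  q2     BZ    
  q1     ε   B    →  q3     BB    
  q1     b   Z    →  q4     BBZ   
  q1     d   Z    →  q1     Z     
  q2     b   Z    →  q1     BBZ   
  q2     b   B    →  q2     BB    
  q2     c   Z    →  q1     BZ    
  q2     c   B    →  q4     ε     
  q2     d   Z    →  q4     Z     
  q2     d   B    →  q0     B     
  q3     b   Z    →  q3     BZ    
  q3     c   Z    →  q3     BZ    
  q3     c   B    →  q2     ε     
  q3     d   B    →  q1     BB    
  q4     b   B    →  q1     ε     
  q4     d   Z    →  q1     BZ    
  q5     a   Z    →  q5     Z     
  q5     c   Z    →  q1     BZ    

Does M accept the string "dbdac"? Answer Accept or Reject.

(q0, dbdac, Z)
  read d, top Z: go to q2, push BZ → (q2, bdac, BZ)
  read b, top B: go to q2, push BB → (q2, dac, BBZ)
  read d, top B: go to q0, push B → (q0, ac, BBZ)
  read a, top B: go to q3, push B → (q3, c, BBZ)
  read c, top B: go to q2, push ε → (q2, ε, BZ)
All input consumed; state q2 ∈ F.

Accept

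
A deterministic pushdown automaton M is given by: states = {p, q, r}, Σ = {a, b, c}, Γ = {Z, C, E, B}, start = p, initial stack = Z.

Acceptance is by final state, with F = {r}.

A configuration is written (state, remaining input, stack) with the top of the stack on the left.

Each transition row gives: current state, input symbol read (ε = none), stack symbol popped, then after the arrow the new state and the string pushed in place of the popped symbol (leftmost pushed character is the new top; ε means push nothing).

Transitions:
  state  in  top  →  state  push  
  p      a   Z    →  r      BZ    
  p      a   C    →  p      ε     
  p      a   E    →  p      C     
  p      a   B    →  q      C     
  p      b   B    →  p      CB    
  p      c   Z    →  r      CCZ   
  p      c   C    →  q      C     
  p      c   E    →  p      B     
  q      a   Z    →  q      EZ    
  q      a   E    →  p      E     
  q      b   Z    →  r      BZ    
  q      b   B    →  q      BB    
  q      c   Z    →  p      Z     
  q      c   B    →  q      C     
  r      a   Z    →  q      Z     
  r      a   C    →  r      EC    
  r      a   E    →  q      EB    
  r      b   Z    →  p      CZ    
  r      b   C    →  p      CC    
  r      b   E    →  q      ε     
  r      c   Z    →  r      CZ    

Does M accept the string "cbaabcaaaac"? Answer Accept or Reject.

Reject

(p, cbaabcaaaac, Z)
  read c, top Z: go to r, push CCZ → (r, baabcaaaac, CCZ)
  read b, top C: go to p, push CC → (p, aabcaaaac, CCCZ)
  read a, top C: go to p, push ε → (p, abcaaaac, CCZ)
  read a, top C: go to p, push ε → (p, bcaaaac, CZ)
No transition applies at (p, bcaaaac, CZ); input not fully consumed.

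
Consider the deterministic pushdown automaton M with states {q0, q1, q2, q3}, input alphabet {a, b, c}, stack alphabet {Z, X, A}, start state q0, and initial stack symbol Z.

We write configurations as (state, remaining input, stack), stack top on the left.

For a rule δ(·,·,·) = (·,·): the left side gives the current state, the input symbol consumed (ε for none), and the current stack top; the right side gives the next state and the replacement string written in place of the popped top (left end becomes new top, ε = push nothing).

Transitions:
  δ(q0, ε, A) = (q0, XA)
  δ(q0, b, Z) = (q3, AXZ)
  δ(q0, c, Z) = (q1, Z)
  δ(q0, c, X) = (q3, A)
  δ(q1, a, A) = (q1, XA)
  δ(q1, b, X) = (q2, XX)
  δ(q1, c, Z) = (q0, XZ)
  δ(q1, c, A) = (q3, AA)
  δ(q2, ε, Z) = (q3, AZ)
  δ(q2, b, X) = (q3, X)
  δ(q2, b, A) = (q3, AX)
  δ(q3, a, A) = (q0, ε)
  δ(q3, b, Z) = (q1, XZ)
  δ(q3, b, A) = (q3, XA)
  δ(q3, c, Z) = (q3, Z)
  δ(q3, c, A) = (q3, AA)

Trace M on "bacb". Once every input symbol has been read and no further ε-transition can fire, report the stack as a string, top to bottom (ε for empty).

XAZ

(q0, bacb, Z)
  read b, top Z: go to q3, push AXZ → (q3, acb, AXZ)
  read a, top A: go to q0, push ε → (q0, cb, XZ)
  read c, top X: go to q3, push A → (q3, b, AZ)
  read b, top A: go to q3, push XA → (q3, ε, XAZ)
All input consumed in state q3 with stack XAZ.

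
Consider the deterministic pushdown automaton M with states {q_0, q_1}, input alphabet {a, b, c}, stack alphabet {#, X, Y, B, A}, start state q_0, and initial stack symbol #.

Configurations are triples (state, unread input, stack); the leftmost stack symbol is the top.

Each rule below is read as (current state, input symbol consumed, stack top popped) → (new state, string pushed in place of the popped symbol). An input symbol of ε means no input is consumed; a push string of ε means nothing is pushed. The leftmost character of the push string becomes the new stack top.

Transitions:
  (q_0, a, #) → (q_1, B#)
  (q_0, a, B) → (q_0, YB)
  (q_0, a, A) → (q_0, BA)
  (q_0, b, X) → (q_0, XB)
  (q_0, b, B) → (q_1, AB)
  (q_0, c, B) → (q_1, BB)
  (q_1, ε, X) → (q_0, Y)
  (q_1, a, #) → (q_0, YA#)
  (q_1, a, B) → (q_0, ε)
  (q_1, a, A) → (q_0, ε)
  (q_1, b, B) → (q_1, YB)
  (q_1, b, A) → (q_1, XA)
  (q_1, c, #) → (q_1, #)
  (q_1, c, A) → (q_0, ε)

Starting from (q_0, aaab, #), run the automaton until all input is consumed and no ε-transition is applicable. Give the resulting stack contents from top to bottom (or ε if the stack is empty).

YB#

(q_0, aaab, #)
  read a, top #: go to q_1, push B# → (q_1, aab, B#)
  read a, top B: go to q_0, push ε → (q_0, ab, #)
  read a, top #: go to q_1, push B# → (q_1, b, B#)
  read b, top B: go to q_1, push YB → (q_1, ε, YB#)
All input consumed in state q_1 with stack YB#.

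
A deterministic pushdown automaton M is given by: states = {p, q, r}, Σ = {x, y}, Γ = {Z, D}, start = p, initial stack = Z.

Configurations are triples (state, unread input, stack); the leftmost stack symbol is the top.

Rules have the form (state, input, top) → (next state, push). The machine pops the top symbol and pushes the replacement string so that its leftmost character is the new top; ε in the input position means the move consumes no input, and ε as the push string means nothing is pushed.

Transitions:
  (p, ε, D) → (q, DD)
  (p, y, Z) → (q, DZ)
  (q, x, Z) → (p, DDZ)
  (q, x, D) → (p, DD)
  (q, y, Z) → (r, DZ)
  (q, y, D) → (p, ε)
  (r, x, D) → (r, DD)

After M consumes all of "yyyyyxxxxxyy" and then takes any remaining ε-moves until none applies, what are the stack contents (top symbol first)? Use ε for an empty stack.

(p, yyyyyxxxxxyy, Z)
  read y, top Z: go to q, push DZ → (q, yyyyxxxxxyy, DZ)
  read y, top D: go to p, push ε → (p, yyyxxxxxyy, Z)
  read y, top Z: go to q, push DZ → (q, yyxxxxxyy, DZ)
  read y, top D: go to p, push ε → (p, yxxxxxyy, Z)
  read y, top Z: go to q, push DZ → (q, xxxxxyy, DZ)
  read x, top D: go to p, push DD → (p, xxxxyy, DDZ)
  ε-move, top D: go to q, push DD → (q, xxxxyy, DDDZ)
  read x, top D: go to p, push DD → (p, xxxyy, DDDDZ)
  ε-move, top D: go to q, push DD → (q, xxxyy, DDDDDZ)
  read x, top D: go to p, push DD → (p, xxyy, DDDDDDZ)
  ε-move, top D: go to q, push DD → (q, xxyy, DDDDDDDZ)
  read x, top D: go to p, push DD → (p, xyy, DDDDDDDDZ)
  ε-move, top D: go to q, push DD → (q, xyy, DDDDDDDDDZ)
  read x, top D: go to p, push DD → (p, yy, DDDDDDDDDDZ)
  ε-move, top D: go to q, push DD → (q, yy, DDDDDDDDDDDZ)
  read y, top D: go to p, push ε → (p, y, DDDDDDDDDDZ)
  ε-move, top D: go to q, push DD → (q, y, DDDDDDDDDDDZ)
  read y, top D: go to p, push ε → (p, ε, DDDDDDDDDDZ)
  ε-move, top D: go to q, push DD → (q, ε, DDDDDDDDDDDZ)
All input consumed in state q with stack DDDDDDDDDDDZ.

DDDDDDDDDDDZ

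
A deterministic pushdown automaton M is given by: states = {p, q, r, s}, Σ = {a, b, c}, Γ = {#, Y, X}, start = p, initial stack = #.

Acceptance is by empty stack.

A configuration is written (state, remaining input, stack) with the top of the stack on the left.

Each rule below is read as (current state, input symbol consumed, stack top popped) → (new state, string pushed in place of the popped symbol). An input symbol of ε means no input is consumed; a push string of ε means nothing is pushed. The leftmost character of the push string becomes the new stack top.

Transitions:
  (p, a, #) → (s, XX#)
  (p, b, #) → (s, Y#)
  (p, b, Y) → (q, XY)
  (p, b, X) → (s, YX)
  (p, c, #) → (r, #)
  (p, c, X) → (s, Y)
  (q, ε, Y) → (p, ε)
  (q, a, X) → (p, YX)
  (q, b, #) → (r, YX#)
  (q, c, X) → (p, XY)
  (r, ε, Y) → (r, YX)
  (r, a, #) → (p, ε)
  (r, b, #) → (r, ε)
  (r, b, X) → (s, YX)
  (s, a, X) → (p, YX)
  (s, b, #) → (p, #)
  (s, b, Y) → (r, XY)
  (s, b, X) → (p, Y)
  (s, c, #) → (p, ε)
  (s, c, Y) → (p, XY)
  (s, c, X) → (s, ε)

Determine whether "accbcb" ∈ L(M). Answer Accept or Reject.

Accept

(p, accbcb, #)
  read a, top #: go to s, push XX# → (s, ccbcb, XX#)
  read c, top X: go to s, push ε → (s, cbcb, X#)
  read c, top X: go to s, push ε → (s, bcb, #)
  read b, top #: go to p, push # → (p, cb, #)
  read c, top #: go to r, push # → (r, b, #)
  read b, top #: go to r, push ε → (r, ε, ε)
All input consumed and the stack is empty.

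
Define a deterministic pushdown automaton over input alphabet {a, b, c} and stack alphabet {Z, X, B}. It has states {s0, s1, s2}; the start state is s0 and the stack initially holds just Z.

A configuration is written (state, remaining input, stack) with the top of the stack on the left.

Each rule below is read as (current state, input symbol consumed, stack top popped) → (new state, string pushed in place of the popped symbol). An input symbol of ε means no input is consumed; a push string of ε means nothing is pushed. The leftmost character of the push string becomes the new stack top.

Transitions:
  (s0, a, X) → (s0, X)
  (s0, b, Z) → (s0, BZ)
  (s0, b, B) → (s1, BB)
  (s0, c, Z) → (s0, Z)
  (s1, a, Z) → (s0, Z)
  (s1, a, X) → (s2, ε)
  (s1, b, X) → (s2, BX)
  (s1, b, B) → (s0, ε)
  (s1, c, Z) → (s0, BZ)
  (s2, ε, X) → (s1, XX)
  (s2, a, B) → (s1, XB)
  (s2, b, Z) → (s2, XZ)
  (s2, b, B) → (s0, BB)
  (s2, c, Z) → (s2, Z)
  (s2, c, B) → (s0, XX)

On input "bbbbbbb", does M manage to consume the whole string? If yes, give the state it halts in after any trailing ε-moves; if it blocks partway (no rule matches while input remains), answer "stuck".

s0

(s0, bbbbbbb, Z) ⊢ (s0, bbbbbb, BZ) ⊢ (s1, bbbbb, BBZ) ⊢ (s0, bbbb, BZ) ⊢ (s1, bbb, BBZ) ⊢ (s0, bb, BZ) ⊢ (s1, b, BBZ) ⊢ (s0, ε, BZ)
All input consumed; M is in state s0.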